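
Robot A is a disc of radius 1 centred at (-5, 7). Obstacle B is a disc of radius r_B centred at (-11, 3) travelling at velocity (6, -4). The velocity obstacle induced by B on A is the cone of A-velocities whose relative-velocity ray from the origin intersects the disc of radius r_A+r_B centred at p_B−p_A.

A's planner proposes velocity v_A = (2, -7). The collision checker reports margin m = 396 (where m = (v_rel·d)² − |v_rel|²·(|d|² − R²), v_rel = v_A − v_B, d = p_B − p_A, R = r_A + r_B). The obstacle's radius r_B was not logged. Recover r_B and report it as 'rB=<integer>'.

m = 396
d = (-6, -4);  v_rel = (-4, -3),  |v_rel|² = 25
v_rel×d = (-4)·(-4) − (-3)·(-6) = -2
since m = R²·25 − (-2)²:  R² = (4 + 396) / 25 = 16
R = √16 = 4  ⇒  r_B = 4 − 1 = 3

rB=3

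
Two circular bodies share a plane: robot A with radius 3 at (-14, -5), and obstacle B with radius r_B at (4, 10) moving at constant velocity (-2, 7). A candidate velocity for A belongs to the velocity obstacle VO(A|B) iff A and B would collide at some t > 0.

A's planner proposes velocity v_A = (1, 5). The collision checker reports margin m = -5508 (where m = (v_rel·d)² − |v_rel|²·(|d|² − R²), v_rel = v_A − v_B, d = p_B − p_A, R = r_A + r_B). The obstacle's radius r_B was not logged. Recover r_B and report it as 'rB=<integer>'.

m = -5508
d = (18, 15);  v_rel = (3, -2),  |v_rel|² = 13
v_rel×d = (3)·(15) − (-2)·(18) = 81
since m = R²·13 − 81²:  R² = (6561 + -5508) / 13 = 81
R = √81 = 9  ⇒  r_B = 9 − 3 = 6

rB=6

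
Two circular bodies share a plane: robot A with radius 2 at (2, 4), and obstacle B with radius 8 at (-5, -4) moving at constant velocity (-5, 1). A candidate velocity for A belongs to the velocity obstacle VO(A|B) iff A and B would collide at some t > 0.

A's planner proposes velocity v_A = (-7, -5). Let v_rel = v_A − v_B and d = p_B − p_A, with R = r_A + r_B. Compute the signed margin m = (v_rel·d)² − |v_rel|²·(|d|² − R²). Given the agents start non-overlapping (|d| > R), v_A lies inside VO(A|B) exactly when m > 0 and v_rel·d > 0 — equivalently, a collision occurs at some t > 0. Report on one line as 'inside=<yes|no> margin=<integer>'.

d = (-7, -8),  |d|² = 113;  R = 2+8 = 10,  c = 113−10² = 13
v_rel = (-2, -6),  |v_rel|² = 40;  v_rel·d = (-2)·(-7) + (-6)·(-8) = 62
40·t² − 124·t + 13 = 0  ⇒  m = 62² − 40·13 = 3324
m = 3324 > 0,  v_rel·d = 62 > 0  ⇒  inside

inside=yes margin=3324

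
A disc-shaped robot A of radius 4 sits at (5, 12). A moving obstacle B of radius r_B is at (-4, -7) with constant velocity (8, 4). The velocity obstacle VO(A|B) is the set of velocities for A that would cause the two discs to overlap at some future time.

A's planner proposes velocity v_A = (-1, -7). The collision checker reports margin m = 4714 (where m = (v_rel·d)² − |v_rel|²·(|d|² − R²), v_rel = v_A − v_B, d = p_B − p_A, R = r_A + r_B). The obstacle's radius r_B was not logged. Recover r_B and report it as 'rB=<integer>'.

m = 4714
d = (-9, -19);  v_rel = (-9, -11),  |v_rel|² = 202
v_rel×d = (-9)·(-19) − (-11)·(-9) = 72
since m = R²·202 − 72²:  R² = (5184 + 4714) / 202 = 49
R = √49 = 7  ⇒  r_B = 7 − 4 = 3

rB=3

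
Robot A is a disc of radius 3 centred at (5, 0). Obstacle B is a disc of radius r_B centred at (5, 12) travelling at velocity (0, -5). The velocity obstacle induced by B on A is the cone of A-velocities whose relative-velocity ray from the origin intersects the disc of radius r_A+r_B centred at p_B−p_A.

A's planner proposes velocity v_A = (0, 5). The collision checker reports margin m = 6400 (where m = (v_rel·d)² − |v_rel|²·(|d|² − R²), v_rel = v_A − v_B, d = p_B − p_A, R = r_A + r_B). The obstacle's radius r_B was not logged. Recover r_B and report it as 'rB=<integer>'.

m = 6400
d = (0, 12);  v_rel = (0, 10),  |v_rel|² = 100
v_rel×d = (0)·(12) − (10)·(0) = 0
since m = R²·100 − 0²:  R² = (0 + 6400) / 100 = 64
R = √64 = 8  ⇒  r_B = 8 − 3 = 5

rB=5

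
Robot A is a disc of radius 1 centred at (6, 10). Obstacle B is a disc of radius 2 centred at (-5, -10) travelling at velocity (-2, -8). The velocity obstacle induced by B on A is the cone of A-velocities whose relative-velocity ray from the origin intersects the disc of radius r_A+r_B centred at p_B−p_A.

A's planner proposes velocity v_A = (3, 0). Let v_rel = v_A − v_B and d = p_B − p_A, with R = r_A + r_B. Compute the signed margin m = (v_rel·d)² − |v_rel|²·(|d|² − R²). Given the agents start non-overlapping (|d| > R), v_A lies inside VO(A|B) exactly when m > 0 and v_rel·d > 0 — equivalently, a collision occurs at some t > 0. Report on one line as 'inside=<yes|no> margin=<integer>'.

d = (-11, -20),  |d|² = 521;  R = 1+2 = 3,  c = 521−3² = 512
v_rel = (5, 8),  |v_rel|² = 89;  v_rel·d = (5)·(-11) + (8)·(-20) = -215
89·t² + 430·t + 512 = 0  ⇒  m = (-215)² − 89·512 = 657
m = 657 > 0,  v_rel·d = -215 < 0  ⇒  outside

inside=no margin=657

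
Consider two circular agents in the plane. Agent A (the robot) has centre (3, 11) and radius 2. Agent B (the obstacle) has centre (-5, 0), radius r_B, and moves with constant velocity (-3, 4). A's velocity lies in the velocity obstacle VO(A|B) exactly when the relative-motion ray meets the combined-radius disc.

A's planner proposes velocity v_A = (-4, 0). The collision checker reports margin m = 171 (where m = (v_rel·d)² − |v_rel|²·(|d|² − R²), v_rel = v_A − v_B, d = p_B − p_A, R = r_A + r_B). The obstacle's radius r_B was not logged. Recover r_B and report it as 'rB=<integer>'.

m = 171
d = (-8, -11);  v_rel = (-1, -4),  |v_rel|² = 17
v_rel×d = (-1)·(-11) − (-4)·(-8) = -21
since m = R²·17 − (-21)²:  R² = (441 + 171) / 17 = 36
R = √36 = 6  ⇒  r_B = 6 − 2 = 4

rB=4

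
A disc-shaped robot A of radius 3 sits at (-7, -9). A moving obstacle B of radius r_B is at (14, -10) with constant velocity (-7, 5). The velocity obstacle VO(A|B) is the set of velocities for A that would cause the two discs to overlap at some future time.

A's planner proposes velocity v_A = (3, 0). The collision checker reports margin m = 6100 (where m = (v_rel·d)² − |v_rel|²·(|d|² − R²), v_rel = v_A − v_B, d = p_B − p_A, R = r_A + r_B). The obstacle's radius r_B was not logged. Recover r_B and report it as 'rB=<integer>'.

m = 6100
d = (21, -1);  v_rel = (10, -5),  |v_rel|² = 125
v_rel×d = (10)·(-1) − (-5)·(21) = 95
since m = R²·125 − 95²:  R² = (9025 + 6100) / 125 = 121
R = √121 = 11  ⇒  r_B = 11 − 3 = 8

rB=8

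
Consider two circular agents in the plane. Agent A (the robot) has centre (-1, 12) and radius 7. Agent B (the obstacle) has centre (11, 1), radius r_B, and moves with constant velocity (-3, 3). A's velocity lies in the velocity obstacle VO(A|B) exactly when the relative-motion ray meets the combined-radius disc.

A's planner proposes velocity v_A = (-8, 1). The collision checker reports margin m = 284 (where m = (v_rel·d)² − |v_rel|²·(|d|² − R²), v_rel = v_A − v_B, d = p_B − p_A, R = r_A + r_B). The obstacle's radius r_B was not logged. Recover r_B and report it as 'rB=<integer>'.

m = 284
d = (12, -11);  v_rel = (-5, -2),  |v_rel|² = 29
v_rel×d = (-5)·(-11) − (-2)·(12) = 79
since m = R²·29 − 79²:  R² = (6241 + 284) / 29 = 225
R = √225 = 15  ⇒  r_B = 15 − 7 = 8

rB=8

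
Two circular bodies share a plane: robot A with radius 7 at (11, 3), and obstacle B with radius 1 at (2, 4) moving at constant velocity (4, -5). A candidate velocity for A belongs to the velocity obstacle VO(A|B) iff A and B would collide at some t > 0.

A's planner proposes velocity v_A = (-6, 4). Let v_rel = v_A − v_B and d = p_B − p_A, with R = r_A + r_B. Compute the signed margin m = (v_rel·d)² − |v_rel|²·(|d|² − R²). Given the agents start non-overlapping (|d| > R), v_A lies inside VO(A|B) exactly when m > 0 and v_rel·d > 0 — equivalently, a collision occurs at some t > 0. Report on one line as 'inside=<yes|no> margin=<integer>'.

d = (-9, 1),  |d|² = 82;  R = 7+1 = 8,  c = 82−8² = 18
v_rel = (-10, 9),  |v_rel|² = 181;  v_rel·d = (-10)·(-9) + (9)·(1) = 99
181·t² − 198·t + 18 = 0  ⇒  m = 99² − 181·18 = 6543
m = 6543 > 0,  v_rel·d = 99 > 0  ⇒  inside

inside=yes margin=6543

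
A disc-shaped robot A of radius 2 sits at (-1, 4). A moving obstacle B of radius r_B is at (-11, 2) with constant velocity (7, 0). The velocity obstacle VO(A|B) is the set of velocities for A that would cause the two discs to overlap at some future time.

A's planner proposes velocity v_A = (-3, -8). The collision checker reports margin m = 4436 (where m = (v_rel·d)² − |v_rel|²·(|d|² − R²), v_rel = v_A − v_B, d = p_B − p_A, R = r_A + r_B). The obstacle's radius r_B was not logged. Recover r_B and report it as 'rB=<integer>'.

m = 4436
d = (-10, -2);  v_rel = (-10, -8),  |v_rel|² = 164
v_rel×d = (-10)·(-2) − (-8)·(-10) = -60
since m = R²·164 − (-60)²:  R² = (3600 + 4436) / 164 = 49
R = √49 = 7  ⇒  r_B = 7 − 2 = 5

rB=5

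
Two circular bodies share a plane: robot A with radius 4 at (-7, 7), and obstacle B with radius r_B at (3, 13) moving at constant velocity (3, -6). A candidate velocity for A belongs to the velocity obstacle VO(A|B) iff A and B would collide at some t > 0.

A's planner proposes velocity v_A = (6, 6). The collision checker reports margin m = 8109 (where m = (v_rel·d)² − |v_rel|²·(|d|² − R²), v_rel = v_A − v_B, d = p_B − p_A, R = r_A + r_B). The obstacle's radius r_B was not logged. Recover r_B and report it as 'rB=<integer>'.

m = 8109
d = (10, 6);  v_rel = (3, 12),  |v_rel|² = 153
v_rel×d = (3)·(6) − (12)·(10) = -102
since m = R²·153 − (-102)²:  R² = (10404 + 8109) / 153 = 121
R = √121 = 11  ⇒  r_B = 11 − 4 = 7

rB=7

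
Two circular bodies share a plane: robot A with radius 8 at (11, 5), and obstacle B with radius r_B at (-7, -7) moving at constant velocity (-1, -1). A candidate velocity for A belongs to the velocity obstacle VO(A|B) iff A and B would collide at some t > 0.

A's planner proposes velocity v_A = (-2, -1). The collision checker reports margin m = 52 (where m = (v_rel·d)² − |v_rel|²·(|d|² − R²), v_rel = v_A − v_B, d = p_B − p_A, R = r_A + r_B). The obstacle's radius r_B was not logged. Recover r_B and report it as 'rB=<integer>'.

m = 52
d = (-18, -12);  v_rel = (-1, 0),  |v_rel|² = 1
v_rel×d = (-1)·(-12) − (0)·(-18) = 12
since m = R²·1 − 12²:  R² = (144 + 52) / 1 = 196
R = √196 = 14  ⇒  r_B = 14 − 8 = 6

rB=6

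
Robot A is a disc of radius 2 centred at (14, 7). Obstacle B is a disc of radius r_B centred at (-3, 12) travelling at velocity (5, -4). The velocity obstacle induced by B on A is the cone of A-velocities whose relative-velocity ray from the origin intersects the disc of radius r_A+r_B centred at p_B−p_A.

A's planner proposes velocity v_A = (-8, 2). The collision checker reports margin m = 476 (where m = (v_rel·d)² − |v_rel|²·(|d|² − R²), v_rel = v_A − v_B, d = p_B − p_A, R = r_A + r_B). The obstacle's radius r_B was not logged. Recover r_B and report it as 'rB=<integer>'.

m = 476
d = (-17, 5);  v_rel = (-13, 6),  |v_rel|² = 205
v_rel×d = (-13)·(5) − (6)·(-17) = 37
since m = R²·205 − 37²:  R² = (1369 + 476) / 205 = 9
R = √9 = 3  ⇒  r_B = 3 − 2 = 1

rB=1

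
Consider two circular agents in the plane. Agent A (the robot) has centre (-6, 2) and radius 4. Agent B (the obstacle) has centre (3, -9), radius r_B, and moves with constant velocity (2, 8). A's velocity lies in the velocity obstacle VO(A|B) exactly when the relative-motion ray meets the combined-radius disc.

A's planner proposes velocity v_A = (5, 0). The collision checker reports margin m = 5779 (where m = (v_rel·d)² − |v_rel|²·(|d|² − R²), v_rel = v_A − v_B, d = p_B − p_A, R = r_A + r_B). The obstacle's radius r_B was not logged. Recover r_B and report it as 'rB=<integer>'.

m = 5779
d = (9, -11);  v_rel = (3, -8),  |v_rel|² = 73
v_rel×d = (3)·(-11) − (-8)·(9) = 39
since m = R²·73 − 39²:  R² = (1521 + 5779) / 73 = 100
R = √100 = 10  ⇒  r_B = 10 − 4 = 6

rB=6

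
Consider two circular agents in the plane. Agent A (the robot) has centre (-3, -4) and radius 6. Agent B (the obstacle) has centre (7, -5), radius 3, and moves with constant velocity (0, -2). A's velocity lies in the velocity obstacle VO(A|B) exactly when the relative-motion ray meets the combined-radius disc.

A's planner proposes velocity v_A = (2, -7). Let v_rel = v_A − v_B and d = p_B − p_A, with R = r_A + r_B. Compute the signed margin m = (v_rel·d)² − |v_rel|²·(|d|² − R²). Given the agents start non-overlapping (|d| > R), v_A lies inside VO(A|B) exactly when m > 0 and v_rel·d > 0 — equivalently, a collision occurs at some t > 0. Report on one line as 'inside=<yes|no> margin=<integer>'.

d = (10, -1),  |d|² = 101;  R = 6+3 = 9,  c = 101−9² = 20
v_rel = (2, -5),  |v_rel|² = 29;  v_rel·d = (2)·(10) + (-5)·(-1) = 25
29·t² − 50·t + 20 = 0  ⇒  m = 25² − 29·20 = 45
m = 45 > 0,  v_rel·d = 25 > 0  ⇒  inside

inside=yes margin=45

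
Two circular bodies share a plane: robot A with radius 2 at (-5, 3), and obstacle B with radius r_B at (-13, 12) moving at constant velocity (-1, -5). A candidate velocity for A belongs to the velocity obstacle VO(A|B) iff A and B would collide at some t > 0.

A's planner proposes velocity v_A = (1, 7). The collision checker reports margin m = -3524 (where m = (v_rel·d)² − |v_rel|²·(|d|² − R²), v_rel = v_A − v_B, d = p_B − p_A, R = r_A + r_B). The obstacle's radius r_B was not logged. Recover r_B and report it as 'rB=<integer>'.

m = -3524
d = (-8, 9);  v_rel = (2, 12),  |v_rel|² = 148
v_rel×d = (2)·(9) − (12)·(-8) = 114
since m = R²·148 − 114²:  R² = (12996 + -3524) / 148 = 64
R = √64 = 8  ⇒  r_B = 8 − 2 = 6

rB=6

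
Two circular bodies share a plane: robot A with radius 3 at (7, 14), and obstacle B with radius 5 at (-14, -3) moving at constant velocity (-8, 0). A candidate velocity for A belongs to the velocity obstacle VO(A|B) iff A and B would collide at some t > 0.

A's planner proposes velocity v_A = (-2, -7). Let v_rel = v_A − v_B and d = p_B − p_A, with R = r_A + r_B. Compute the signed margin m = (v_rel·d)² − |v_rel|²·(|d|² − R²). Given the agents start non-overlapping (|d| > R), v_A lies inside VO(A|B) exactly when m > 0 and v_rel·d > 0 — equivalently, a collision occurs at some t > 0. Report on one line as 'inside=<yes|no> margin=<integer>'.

d = (-21, -17),  |d|² = 730;  R = 3+5 = 8,  c = 730−8² = 666
v_rel = (6, -7),  |v_rel|² = 85;  v_rel·d = (6)·(-21) + (-7)·(-17) = -7
85·t² + 14·t + 666 = 0  ⇒  m = (-7)² − 85·666 = -56561
m = -56561 < 0,  v_rel·d = -7 < 0  ⇒  outside

inside=no margin=-56561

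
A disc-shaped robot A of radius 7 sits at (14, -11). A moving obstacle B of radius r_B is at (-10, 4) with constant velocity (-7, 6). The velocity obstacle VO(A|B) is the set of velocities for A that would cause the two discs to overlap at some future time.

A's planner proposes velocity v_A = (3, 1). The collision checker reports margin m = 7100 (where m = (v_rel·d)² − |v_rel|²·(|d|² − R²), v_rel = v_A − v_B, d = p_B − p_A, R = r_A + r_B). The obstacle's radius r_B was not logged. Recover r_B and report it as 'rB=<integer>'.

m = 7100
d = (-24, 15);  v_rel = (10, -5),  |v_rel|² = 125
v_rel×d = (10)·(15) − (-5)·(-24) = 30
since m = R²·125 − 30²:  R² = (900 + 7100) / 125 = 64
R = √64 = 8  ⇒  r_B = 8 − 7 = 1

rB=1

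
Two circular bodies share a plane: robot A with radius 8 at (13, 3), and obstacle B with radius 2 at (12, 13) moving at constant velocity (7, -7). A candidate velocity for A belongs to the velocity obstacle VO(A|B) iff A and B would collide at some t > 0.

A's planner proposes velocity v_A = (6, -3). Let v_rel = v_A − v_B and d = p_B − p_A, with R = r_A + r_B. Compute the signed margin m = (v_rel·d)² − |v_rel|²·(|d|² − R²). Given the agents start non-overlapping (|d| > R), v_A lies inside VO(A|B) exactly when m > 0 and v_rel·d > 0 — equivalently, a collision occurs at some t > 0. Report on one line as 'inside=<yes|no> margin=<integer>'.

d = (-1, 10),  |d|² = 101;  R = 8+2 = 10,  c = 101−10² = 1
v_rel = (-1, 4),  |v_rel|² = 17;  v_rel·d = (-1)·(-1) + (4)·(10) = 41
17·t² − 82·t + 1 = 0  ⇒  m = 41² − 17·1 = 1664
m = 1664 > 0,  v_rel·d = 41 > 0  ⇒  inside

inside=yes margin=1664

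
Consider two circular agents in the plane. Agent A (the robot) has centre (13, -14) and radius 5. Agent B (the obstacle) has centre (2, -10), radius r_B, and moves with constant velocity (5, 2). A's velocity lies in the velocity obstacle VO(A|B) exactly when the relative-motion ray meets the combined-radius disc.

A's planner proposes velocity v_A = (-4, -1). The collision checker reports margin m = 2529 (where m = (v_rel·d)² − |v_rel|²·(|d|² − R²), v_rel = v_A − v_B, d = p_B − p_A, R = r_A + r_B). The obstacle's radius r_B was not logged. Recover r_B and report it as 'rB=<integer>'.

m = 2529
d = (-11, 4);  v_rel = (-9, -3),  |v_rel|² = 90
v_rel×d = (-9)·(4) − (-3)·(-11) = -69
since m = R²·90 − (-69)²:  R² = (4761 + 2529) / 90 = 81
R = √81 = 9  ⇒  r_B = 9 − 5 = 4

rB=4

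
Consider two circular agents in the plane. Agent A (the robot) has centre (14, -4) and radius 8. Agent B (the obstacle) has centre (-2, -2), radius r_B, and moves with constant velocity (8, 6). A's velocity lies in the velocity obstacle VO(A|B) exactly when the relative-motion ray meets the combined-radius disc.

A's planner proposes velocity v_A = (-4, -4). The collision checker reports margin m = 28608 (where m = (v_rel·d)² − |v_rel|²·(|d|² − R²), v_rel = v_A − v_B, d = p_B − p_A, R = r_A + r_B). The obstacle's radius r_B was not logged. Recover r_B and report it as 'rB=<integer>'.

m = 28608
d = (-16, 2);  v_rel = (-12, -10),  |v_rel|² = 244
v_rel×d = (-12)·(2) − (-10)·(-16) = -184
since m = R²·244 − (-184)²:  R² = (33856 + 28608) / 244 = 256
R = √256 = 16  ⇒  r_B = 16 − 8 = 8

rB=8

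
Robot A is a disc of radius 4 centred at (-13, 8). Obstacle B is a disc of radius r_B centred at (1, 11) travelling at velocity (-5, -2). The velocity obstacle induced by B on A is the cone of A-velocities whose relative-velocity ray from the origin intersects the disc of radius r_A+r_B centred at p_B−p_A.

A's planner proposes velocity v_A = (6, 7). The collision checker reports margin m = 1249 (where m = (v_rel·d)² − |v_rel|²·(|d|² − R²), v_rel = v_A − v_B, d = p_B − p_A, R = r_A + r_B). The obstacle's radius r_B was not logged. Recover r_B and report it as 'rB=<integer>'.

m = 1249
d = (14, 3);  v_rel = (11, 9),  |v_rel|² = 202
v_rel×d = (11)·(3) − (9)·(14) = -93
since m = R²·202 − (-93)²:  R² = (8649 + 1249) / 202 = 49
R = √49 = 7  ⇒  r_B = 7 − 4 = 3

rB=3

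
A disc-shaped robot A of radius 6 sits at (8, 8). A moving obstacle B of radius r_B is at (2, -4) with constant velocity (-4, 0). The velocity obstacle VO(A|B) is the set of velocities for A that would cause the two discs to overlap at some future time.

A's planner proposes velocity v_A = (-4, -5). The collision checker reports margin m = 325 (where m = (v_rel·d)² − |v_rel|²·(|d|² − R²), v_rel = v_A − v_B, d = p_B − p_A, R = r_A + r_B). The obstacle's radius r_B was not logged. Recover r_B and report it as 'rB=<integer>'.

m = 325
d = (-6, -12);  v_rel = (0, -5),  |v_rel|² = 25
v_rel×d = (0)·(-12) − (-5)·(-6) = -30
since m = R²·25 − (-30)²:  R² = (900 + 325) / 25 = 49
R = √49 = 7  ⇒  r_B = 7 − 6 = 1

rB=1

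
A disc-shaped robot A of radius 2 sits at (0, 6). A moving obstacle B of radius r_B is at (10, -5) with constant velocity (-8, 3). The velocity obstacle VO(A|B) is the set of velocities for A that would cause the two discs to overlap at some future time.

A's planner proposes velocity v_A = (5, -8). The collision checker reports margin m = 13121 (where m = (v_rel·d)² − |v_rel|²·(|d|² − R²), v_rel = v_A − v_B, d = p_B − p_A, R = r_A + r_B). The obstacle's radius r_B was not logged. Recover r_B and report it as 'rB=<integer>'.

m = 13121
d = (10, -11);  v_rel = (13, -11),  |v_rel|² = 290
v_rel×d = (13)·(-11) − (-11)·(10) = -33
since m = R²·290 − (-33)²:  R² = (1089 + 13121) / 290 = 49
R = √49 = 7  ⇒  r_B = 7 − 2 = 5

rB=5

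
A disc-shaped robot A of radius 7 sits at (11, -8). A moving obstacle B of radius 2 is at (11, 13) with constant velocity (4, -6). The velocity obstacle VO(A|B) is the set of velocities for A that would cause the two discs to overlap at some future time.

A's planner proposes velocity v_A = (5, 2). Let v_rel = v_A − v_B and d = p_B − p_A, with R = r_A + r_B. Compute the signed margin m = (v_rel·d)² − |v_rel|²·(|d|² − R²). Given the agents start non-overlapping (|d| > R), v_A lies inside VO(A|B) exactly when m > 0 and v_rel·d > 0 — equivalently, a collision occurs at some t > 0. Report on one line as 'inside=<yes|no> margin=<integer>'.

d = (0, 21),  |d|² = 441;  R = 7+2 = 9,  c = 441−9² = 360
v_rel = (1, 8),  |v_rel|² = 65;  v_rel·d = (1)·(0) + (8)·(21) = 168
65·t² − 336·t + 360 = 0  ⇒  m = 168² − 65·360 = 4824
m = 4824 > 0,  v_rel·d = 168 > 0  ⇒  inside

inside=yes margin=4824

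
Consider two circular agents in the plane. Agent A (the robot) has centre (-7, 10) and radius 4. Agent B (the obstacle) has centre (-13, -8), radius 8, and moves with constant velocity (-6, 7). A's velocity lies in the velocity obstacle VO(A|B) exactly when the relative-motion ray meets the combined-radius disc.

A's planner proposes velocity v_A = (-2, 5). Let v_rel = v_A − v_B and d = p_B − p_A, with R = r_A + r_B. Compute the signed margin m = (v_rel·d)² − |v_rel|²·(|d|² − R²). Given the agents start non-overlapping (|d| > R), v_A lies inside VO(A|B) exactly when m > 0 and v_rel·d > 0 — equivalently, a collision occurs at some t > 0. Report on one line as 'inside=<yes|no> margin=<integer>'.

d = (-6, -18),  |d|² = 360;  R = 4+8 = 12,  c = 360−12² = 216
v_rel = (4, -2),  |v_rel|² = 20;  v_rel·d = (4)·(-6) + (-2)·(-18) = 12
20·t² − 24·t + 216 = 0  ⇒  m = 12² − 20·216 = -4176
m = -4176 < 0,  v_rel·d = 12 > 0  ⇒  outside

inside=no margin=-4176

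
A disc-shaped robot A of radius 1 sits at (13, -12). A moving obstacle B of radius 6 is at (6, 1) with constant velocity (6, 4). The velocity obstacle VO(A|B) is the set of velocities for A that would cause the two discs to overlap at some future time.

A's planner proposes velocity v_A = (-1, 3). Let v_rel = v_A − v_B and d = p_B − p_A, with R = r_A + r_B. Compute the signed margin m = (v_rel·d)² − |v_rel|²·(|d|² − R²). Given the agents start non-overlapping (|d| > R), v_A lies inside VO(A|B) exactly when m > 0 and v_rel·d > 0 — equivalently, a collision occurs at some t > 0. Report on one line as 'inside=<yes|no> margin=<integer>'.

d = (-7, 13),  |d|² = 218;  R = 1+6 = 7,  c = 218−7² = 169
v_rel = (-7, -1),  |v_rel|² = 50;  v_rel·d = (-7)·(-7) + (-1)·(13) = 36
50·t² − 72·t + 169 = 0  ⇒  m = 36² − 50·169 = -7154
m = -7154 < 0,  v_rel·d = 36 > 0  ⇒  outside

inside=no margin=-7154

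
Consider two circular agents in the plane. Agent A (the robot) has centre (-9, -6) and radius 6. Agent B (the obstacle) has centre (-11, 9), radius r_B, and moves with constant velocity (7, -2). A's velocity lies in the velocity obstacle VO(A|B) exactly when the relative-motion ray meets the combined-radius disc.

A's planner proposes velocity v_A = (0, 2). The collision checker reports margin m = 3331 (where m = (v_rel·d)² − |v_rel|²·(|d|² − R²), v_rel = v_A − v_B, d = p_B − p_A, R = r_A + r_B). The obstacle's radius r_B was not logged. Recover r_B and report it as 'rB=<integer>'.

m = 3331
d = (-2, 15);  v_rel = (-7, 4),  |v_rel|² = 65
v_rel×d = (-7)·(15) − (4)·(-2) = -97
since m = R²·65 − (-97)²:  R² = (9409 + 3331) / 65 = 196
R = √196 = 14  ⇒  r_B = 14 − 6 = 8

rB=8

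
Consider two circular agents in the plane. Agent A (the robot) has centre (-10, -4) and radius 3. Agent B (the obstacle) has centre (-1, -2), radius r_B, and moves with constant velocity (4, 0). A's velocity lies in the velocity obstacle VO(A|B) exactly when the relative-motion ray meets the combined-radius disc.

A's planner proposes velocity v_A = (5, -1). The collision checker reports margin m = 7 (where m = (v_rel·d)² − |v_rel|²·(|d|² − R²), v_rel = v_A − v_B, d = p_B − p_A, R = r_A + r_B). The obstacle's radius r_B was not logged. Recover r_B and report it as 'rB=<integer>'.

m = 7
d = (9, 2);  v_rel = (1, -1),  |v_rel|² = 2
v_rel×d = (1)·(2) − (-1)·(9) = 11
since m = R²·2 − 11²:  R² = (121 + 7) / 2 = 64
R = √64 = 8  ⇒  r_B = 8 − 3 = 5

rB=5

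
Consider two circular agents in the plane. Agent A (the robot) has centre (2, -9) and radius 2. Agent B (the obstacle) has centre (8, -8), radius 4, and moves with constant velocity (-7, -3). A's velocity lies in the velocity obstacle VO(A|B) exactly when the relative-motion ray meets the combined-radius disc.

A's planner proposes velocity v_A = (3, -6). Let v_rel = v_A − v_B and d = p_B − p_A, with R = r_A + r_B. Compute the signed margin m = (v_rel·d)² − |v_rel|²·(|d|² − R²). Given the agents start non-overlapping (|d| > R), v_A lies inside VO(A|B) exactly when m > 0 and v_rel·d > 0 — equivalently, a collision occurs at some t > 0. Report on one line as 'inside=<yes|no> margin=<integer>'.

d = (6, 1),  |d|² = 37;  R = 2+4 = 6,  c = 37−6² = 1
v_rel = (10, -3),  |v_rel|² = 109;  v_rel·d = (10)·(6) + (-3)·(1) = 57
109·t² − 114·t + 1 = 0  ⇒  m = 57² − 109·1 = 3140
m = 3140 > 0,  v_rel·d = 57 > 0  ⇒  inside

inside=yes margin=3140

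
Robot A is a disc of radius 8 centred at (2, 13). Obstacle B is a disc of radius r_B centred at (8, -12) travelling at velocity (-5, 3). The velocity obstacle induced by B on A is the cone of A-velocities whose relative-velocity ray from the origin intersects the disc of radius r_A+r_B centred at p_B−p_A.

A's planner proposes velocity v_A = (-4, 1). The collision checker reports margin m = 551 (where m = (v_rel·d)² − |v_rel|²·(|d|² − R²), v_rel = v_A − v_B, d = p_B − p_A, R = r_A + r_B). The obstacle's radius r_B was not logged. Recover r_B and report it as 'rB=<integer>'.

m = 551
d = (6, -25);  v_rel = (1, -2),  |v_rel|² = 5
v_rel×d = (1)·(-25) − (-2)·(6) = -13
since m = R²·5 − (-13)²:  R² = (169 + 551) / 5 = 144
R = √144 = 12  ⇒  r_B = 12 − 8 = 4

rB=4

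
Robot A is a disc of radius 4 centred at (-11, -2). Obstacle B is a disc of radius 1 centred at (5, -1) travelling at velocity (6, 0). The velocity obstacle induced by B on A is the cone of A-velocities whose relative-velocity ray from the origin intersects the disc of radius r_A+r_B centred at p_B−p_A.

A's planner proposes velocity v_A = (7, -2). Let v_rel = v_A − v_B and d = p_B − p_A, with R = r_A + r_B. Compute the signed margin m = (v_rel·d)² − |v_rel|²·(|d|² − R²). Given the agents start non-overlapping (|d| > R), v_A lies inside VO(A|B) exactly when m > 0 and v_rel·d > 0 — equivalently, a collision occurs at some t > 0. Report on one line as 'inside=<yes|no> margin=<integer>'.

d = (16, 1),  |d|² = 257;  R = 4+1 = 5,  c = 257−5² = 232
v_rel = (1, -2),  |v_rel|² = 5;  v_rel·d = (1)·(16) + (-2)·(1) = 14
5·t² − 28·t + 232 = 0  ⇒  m = 14² − 5·232 = -964
m = -964 < 0,  v_rel·d = 14 > 0  ⇒  outside

inside=no margin=-964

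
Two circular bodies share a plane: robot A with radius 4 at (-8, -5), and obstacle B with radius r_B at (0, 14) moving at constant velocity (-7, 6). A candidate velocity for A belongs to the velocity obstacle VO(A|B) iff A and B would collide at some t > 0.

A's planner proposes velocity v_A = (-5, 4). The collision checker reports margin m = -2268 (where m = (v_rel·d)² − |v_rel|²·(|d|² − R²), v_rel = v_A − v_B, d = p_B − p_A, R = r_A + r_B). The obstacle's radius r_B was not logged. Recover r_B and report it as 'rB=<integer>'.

m = -2268
d = (8, 19);  v_rel = (2, -2),  |v_rel|² = 8
v_rel×d = (2)·(19) − (-2)·(8) = 54
since m = R²·8 − 54²:  R² = (2916 + -2268) / 8 = 81
R = √81 = 9  ⇒  r_B = 9 − 4 = 5

rB=5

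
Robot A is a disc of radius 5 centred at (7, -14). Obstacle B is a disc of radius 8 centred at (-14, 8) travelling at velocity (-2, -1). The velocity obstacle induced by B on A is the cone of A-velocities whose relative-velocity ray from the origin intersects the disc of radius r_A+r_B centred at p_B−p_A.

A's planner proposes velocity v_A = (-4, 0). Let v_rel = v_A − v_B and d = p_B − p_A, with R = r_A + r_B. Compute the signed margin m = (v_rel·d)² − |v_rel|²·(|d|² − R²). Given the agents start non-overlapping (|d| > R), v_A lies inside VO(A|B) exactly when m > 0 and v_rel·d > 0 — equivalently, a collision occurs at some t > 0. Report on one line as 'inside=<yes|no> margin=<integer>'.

d = (-21, 22),  |d|² = 925;  R = 5+8 = 13,  c = 925−13² = 756
v_rel = (-2, 1),  |v_rel|² = 5;  v_rel·d = (-2)·(-21) + (1)·(22) = 64
5·t² − 128·t + 756 = 0  ⇒  m = 64² − 5·756 = 316
m = 316 > 0,  v_rel·d = 64 > 0  ⇒  inside

inside=yes margin=316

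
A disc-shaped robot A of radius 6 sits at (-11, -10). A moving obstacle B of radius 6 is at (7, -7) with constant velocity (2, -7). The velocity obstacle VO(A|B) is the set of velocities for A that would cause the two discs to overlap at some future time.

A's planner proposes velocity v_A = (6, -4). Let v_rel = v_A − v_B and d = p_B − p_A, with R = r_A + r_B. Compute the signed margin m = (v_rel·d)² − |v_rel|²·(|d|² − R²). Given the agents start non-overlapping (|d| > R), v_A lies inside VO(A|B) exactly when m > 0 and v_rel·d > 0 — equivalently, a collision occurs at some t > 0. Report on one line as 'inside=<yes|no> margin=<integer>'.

d = (18, 3),  |d|² = 333;  R = 6+6 = 12,  c = 333−12² = 189
v_rel = (4, 3),  |v_rel|² = 25;  v_rel·d = (4)·(18) + (3)·(3) = 81
25·t² − 162·t + 189 = 0  ⇒  m = 81² − 25·189 = 1836
m = 1836 > 0,  v_rel·d = 81 > 0  ⇒  inside

inside=yes margin=1836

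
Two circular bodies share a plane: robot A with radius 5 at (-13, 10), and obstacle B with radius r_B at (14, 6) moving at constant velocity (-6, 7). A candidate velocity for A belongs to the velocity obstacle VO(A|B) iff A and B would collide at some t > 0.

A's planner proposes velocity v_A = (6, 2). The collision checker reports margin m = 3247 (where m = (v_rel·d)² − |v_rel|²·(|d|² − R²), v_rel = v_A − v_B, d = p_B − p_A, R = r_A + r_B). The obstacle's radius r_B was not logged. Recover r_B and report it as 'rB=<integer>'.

m = 3247
d = (27, -4);  v_rel = (12, -5),  |v_rel|² = 169
v_rel×d = (12)·(-4) − (-5)·(27) = 87
since m = R²·169 − 87²:  R² = (7569 + 3247) / 169 = 64
R = √64 = 8  ⇒  r_B = 8 − 5 = 3

rB=3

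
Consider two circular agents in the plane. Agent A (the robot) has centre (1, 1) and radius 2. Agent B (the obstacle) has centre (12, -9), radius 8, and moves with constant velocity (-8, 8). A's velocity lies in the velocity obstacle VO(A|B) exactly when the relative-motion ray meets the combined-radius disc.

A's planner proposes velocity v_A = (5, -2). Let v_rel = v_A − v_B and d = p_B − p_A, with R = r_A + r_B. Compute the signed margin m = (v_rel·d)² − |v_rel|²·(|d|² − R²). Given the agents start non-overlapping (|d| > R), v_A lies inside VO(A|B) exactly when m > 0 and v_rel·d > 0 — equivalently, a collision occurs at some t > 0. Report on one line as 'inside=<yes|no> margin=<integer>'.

d = (11, -10),  |d|² = 221;  R = 2+8 = 10,  c = 221−10² = 121
v_rel = (13, -10),  |v_rel|² = 269;  v_rel·d = (13)·(11) + (-10)·(-10) = 243
269·t² − 486·t + 121 = 0  ⇒  m = 243² − 269·121 = 26500
m = 26500 > 0,  v_rel·d = 243 > 0  ⇒  inside

inside=yes margin=26500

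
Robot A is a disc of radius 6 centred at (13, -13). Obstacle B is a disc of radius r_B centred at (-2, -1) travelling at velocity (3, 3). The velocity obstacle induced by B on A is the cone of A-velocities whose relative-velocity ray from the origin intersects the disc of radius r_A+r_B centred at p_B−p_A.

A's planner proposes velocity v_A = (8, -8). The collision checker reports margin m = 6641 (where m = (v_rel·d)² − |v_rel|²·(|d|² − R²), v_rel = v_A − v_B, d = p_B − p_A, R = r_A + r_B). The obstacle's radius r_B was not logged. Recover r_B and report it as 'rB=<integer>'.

m = 6641
d = (-15, 12);  v_rel = (5, -11),  |v_rel|² = 146
v_rel×d = (5)·(12) − (-11)·(-15) = -105
since m = R²·146 − (-105)²:  R² = (11025 + 6641) / 146 = 121
R = √121 = 11  ⇒  r_B = 11 − 6 = 5

rB=5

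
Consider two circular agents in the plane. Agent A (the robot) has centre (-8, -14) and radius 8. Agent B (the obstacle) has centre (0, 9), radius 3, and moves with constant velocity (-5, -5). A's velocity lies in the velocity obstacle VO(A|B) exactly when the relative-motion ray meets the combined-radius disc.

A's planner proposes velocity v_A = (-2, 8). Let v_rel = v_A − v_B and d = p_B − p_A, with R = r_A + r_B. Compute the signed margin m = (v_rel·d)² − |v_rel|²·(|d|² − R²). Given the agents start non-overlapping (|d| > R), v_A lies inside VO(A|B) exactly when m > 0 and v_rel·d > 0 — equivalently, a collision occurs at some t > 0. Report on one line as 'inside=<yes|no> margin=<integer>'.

d = (8, 23),  |d|² = 593;  R = 8+3 = 11,  c = 593−11² = 472
v_rel = (3, 13),  |v_rel|² = 178;  v_rel·d = (3)·(8) + (13)·(23) = 323
178·t² − 646·t + 472 = 0  ⇒  m = 323² − 178·472 = 20313
m = 20313 > 0,  v_rel·d = 323 > 0  ⇒  inside

inside=yes margin=20313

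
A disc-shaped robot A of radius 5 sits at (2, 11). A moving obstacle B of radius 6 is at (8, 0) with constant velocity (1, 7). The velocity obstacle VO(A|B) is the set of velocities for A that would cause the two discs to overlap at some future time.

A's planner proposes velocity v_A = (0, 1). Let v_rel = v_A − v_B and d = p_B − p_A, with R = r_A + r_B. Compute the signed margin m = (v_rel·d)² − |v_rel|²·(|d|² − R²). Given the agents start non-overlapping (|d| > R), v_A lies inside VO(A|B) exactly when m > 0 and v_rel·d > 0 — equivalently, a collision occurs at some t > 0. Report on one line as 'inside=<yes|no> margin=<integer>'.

d = (6, -11),  |d|² = 157;  R = 5+6 = 11,  c = 157−11² = 36
v_rel = (-1, -6),  |v_rel|² = 37;  v_rel·d = (-1)·(6) + (-6)·(-11) = 60
37·t² − 120·t + 36 = 0  ⇒  m = 60² − 37·36 = 2268
m = 2268 > 0,  v_rel·d = 60 > 0  ⇒  inside

inside=yes margin=2268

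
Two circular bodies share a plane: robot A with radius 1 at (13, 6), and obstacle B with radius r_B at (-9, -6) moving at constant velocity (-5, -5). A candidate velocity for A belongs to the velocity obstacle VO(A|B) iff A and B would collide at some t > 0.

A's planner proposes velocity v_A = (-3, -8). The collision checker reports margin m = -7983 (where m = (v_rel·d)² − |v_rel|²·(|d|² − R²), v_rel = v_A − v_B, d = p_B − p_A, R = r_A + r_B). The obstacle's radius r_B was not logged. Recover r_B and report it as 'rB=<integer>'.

m = -7983
d = (-22, -12);  v_rel = (2, -3),  |v_rel|² = 13
v_rel×d = (2)·(-12) − (-3)·(-22) = -90
since m = R²·13 − (-90)²:  R² = (8100 + -7983) / 13 = 9
R = √9 = 3  ⇒  r_B = 3 − 1 = 2

rB=2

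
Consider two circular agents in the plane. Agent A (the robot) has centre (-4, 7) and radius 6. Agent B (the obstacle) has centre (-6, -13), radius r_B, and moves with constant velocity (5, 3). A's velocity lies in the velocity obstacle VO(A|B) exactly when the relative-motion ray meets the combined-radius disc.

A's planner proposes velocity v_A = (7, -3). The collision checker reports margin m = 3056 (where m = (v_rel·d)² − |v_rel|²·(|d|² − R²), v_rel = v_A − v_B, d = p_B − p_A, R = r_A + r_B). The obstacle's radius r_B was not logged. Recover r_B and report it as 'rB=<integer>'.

m = 3056
d = (-2, -20);  v_rel = (2, -6),  |v_rel|² = 40
v_rel×d = (2)·(-20) − (-6)·(-2) = -52
since m = R²·40 − (-52)²:  R² = (2704 + 3056) / 40 = 144
R = √144 = 12  ⇒  r_B = 12 − 6 = 6

rB=6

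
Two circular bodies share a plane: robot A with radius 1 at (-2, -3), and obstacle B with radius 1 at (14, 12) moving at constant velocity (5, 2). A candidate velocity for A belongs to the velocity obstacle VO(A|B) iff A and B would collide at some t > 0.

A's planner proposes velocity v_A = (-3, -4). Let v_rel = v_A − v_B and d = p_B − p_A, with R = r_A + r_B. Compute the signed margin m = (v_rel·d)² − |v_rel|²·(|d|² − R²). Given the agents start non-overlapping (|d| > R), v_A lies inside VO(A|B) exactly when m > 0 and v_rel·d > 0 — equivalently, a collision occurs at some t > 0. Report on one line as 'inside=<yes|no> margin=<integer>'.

d = (16, 15),  |d|² = 481;  R = 1+1 = 2,  c = 481−2² = 477
v_rel = (-8, -6),  |v_rel|² = 100;  v_rel·d = (-8)·(16) + (-6)·(15) = -218
100·t² + 436·t + 477 = 0  ⇒  m = (-218)² − 100·477 = -176
m = -176 < 0,  v_rel·d = -218 < 0  ⇒  outside

inside=no margin=-176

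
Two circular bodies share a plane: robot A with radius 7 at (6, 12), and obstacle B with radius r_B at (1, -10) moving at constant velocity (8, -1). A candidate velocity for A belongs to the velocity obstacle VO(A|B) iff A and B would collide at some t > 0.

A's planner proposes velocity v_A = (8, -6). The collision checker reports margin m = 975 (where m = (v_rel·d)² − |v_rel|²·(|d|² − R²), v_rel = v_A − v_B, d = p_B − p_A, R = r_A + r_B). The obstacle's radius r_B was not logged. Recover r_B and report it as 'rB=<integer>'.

m = 975
d = (-5, -22);  v_rel = (0, -5),  |v_rel|² = 25
v_rel×d = (0)·(-22) − (-5)·(-5) = -25
since m = R²·25 − (-25)²:  R² = (625 + 975) / 25 = 64
R = √64 = 8  ⇒  r_B = 8 − 7 = 1

rB=1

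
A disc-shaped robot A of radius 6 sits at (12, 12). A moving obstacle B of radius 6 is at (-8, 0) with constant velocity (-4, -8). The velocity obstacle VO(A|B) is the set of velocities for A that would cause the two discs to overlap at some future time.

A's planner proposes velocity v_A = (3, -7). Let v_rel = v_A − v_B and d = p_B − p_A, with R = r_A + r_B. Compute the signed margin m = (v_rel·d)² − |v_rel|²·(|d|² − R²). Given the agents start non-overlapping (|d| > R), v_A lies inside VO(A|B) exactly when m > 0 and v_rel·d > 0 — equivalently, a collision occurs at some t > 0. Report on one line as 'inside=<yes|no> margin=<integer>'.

d = (-20, -12),  |d|² = 544;  R = 6+6 = 12,  c = 544−12² = 400
v_rel = (7, 1),  |v_rel|² = 50;  v_rel·d = (7)·(-20) + (1)·(-12) = -152
50·t² + 304·t + 400 = 0  ⇒  m = (-152)² − 50·400 = 3104
m = 3104 > 0,  v_rel·d = -152 < 0  ⇒  outside

inside=no margin=3104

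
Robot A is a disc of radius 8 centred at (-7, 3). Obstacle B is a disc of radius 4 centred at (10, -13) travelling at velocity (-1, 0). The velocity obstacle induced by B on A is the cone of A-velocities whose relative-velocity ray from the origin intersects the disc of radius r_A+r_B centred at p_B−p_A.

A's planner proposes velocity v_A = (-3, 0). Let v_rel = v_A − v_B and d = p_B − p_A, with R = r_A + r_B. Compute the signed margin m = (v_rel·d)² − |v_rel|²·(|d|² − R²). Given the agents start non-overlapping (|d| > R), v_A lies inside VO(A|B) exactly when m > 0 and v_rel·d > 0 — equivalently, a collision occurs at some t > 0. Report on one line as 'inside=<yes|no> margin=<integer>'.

d = (17, -16),  |d|² = 545;  R = 8+4 = 12,  c = 545−12² = 401
v_rel = (-2, 0),  |v_rel|² = 4;  v_rel·d = (-2)·(17) + (0)·(-16) = -34
4·t² + 68·t + 401 = 0  ⇒  m = (-34)² − 4·401 = -448
m = -448 < 0,  v_rel·d = -34 < 0  ⇒  outside

inside=no margin=-448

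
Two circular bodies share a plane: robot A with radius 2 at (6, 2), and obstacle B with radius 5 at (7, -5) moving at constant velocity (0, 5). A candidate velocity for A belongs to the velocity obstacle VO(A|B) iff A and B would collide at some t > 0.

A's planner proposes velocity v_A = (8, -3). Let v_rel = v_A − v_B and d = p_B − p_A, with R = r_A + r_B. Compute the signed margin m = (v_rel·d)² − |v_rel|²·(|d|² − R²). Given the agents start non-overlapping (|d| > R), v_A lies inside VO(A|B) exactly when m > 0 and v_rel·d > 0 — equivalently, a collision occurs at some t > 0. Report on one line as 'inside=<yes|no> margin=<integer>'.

d = (1, -7),  |d|² = 50;  R = 2+5 = 7,  c = 50−7² = 1
v_rel = (8, -8),  |v_rel|² = 128;  v_rel·d = (8)·(1) + (-8)·(-7) = 64
128·t² − 128·t + 1 = 0  ⇒  m = 64² − 128·1 = 3968
m = 3968 > 0,  v_rel·d = 64 > 0  ⇒  inside

inside=yes margin=3968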